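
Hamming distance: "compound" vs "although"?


Comparing character by character (same length = 8):
  Pos 0: 'c' vs 'a' !=
  Pos 1: 'o' vs 'l' !=
  Pos 2: 'm' vs 't' !=
  Pos 3: 'p' vs 'h' !=
  Pos 4: 'o' vs 'o' =
  Pos 5: 'u' vs 'u' =
  Pos 6: 'n' vs 'g' !=
  Pos 7: 'd' vs 'h' !=
Hamming distance = 6


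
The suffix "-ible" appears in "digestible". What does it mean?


Suffix: -ible
Example: digestible = digest + -ible
Meaning = capable of


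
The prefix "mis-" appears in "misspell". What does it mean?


Prefix: mis-
As in: misspell -> mis- + spell
Meaning = wrongly


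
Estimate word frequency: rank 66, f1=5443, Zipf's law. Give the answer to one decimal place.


Zipf's law: f(r) = f(1) / r
f(1) = 5443
f(66) = 5443 / 66
= 82.5 occurrences


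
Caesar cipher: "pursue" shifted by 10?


Word: "pursue"
Shift: 10
Each letter → (letter + shift) mod 26:
  'p' (15) + 10 = 25 → 'z'
  'u' (20) + 10 = 4 → 'e'
  'r' (17) + 10 = 1 → 'b'
  's' (18) + 10 = 2 → 'c'
  'u' (20) + 10 = 4 → 'e'
  'e' (4) + 10 = 14 → 'o'
Result = "zebceo"


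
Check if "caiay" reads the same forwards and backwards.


Word: "caiay"
Reversed: "yaiac"
Forward == Backward? caiay != yaiac
Palindrome = No


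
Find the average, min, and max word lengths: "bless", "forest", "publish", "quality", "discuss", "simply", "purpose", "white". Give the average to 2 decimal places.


Lengths: "bless"=5, "forest"=6, "publish"=7, "quality"=7, "discuss"=7, "simply"=6, "purpose"=7, "white"=5
Sum = 50, Count = 8
Average = 50/8 = 6.25
= avg=6.25, min=5, max=7


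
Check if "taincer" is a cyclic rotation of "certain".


Word: "certain", Candidate: "taincer"
Method: check if candidate is substring of word+word
"certaincertain" contains "taincer"? Yes
Is rotation = Yes


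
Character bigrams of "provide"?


Word: "provide" (length 7)
Number of bigrams = 7 - 2 + 1 = 6
  Position 0: "pr"
  Position 1: "ro"
  Position 2: "ov"
  Position 3: "vi"
  Position 4: "id"
  Position 5: "de"
Bigrams = "pr", "ro", "ov", "vi", "id", "de"


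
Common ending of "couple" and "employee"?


Word 1: "couple"
Word 2: "employee"
Comparing from end:
  Pos -1: 'e' == 'e'
  Pos -2: 'l' != 'e' (stop)
LCS = "e" (length 1)


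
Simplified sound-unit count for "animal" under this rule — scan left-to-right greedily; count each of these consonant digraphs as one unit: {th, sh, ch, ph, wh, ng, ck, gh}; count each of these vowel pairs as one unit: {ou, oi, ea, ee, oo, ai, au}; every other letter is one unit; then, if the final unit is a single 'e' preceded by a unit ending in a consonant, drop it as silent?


Word: "animal" (6 letters)
Left-to-right scan:
  1. 'a' (letter)
  2. 'n' (letter)
  3. 'i' (letter)
  4. 'm' (letter)
  5. 'a' (letter)
  6. 'l' (letter)
Units from scan: 6
Sound units = 6 units


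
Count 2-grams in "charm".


Word: "charm" (length 5)
Number of 2-grams = length - 2 + 1 = 5 - 2 + 1
= 4


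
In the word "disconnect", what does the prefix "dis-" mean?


Prefix: dis-
As in: disconnect -> dis- + connect
Meaning = not / opposite


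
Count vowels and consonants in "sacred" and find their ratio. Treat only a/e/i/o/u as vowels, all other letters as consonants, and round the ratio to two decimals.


Word: "sacred"
Vowels (a,e,i,o,u): 2
Consonants: 4
Ratio = 2/4
= 0.50


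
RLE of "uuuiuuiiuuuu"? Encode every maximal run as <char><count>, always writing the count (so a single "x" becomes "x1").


String: "uuuiuuiiuuuu"
Scanning for consecutive runs:
  'u' x 3
  'i' x 1
  'u' x 2
  'i' x 2
  'u' x 4
RLE = "u3i1u2i2u4"


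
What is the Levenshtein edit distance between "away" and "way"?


Word 1: "away" (length 4)
Word 2: "way" (length 3)
One optimal edit sequence (insert/delete/substitute each cost 1):
  1. delete 'a'  (+1)
  2. keep 'w'
  3. keep 'a'
  4. keep 'y'
Total edit operations: 1
Edit distance = 1


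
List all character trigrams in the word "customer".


Word: "customer" (length 8)
Number of trigrams = 8 - 3 + 1 = 6
  Position 0: "cus"
  Position 1: "ust"
  Position 2: "sto"
  Position 3: "tom"
  Position 4: "ome"
  Position 5: "mer"
Trigrams = "cus", "ust", "sto", "tom", "ome", "mer"


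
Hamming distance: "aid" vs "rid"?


Comparing character by character (same length = 3):
  Pos 0: 'a' vs 'r' !=
  Pos 1: 'i' vs 'i' =
  Pos 2: 'd' vs 'd' =
Hamming distance = 1


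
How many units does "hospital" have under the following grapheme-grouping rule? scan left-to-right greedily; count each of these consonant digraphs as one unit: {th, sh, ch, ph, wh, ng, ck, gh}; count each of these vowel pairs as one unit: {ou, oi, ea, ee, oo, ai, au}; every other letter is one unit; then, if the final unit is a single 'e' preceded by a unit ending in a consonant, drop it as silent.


Word: "hospital" (8 letters)
Left-to-right scan:
  (1) 'h' (letter)
  (2) 'o' (letter)
  (3) 's' (letter)
  (4) 'p' (letter)
  (5) 'i' (letter)
  (6) 't' (letter)
  (7) 'a' (letter)
  (8) 'l' (letter)
Units from scan: 8
Sound units = 8 units


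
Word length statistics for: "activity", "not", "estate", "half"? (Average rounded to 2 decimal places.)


Lengths: "activity"=8, "not"=3, "estate"=6, "half"=4
Sum = 21, Count = 4
Average = 21/4 = 5.25
= avg=5.25, min=3, max=8


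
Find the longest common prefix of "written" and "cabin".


Word 1: "written"
Word 2: "cabin"
Comparing from start:
  Pos 0: 'w' != 'c' (stop)
LCP = "" (length 0)


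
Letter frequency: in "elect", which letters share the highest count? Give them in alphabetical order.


Word: "elect"
Letter counts:
  'c': 1
  'e': 2
  'l': 1
  't': 1
Maximum count = 2
Most frequent = 'e' (2 times each)


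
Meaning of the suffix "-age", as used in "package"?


Suffix: -age
As in: package -> pack + -age
Meaning = result / collection


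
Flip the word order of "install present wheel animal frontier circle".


Original: "install present wheel animal frontier circle"
Words (1..n): install | present | wheel | animal | frontier | circle
Reversed (n..1): circle | frontier | animal | wheel | present | install
Result = "circle frontier animal wheel present install"


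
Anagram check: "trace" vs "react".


Word 1: "trace" → sorted: acert
Word 2: "react" → sorted: acert
Same letters? acert == acert
Anagram = Yes


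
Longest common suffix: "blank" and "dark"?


Word 1: "blank"
Word 2: "dark"
Comparing from end:
  Pos -1: 'k' == 'k'
  Pos -2: 'n' != 'r' (stop)
LCS = "k" (length 1)


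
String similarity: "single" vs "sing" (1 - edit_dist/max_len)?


Word 1: "single" (length 6)
Word 2: "sing" (length 4)
One optimal edit sequence:
  1. keep 's'
  2. keep 'i'
  3. keep 'n'
  4. keep 'g'
  5. delete 'l'  (+1)
  6. delete 'e'  (+1)
Edit distance = 2
Max length = max(6, 4) = 6
Similarity = 1 - 2/6
= 0.6667


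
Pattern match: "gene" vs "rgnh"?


Pattern of "gene": [0, 1, 2, 1]
Pattern of "rgnh": [0, 1, 2, 3]
Patterns do not match
Same pattern = No


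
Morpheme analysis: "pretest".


Word: "pretest"
Morphemes: pre- / test
Each morpheme carries meaning
= 2 morphemes


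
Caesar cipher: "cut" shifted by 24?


Word: "cut"
Shift: 24
Each letter → (letter + shift) mod 26:
  'c' (2) + 24 = 0 → 'a'
  'u' (20) + 24 = 18 → 's'
  't' (19) + 24 = 17 → 'r'
Result = "asr"


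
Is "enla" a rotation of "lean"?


Word: "lean", Candidate: "enla"
Method: check if candidate is substring of word+word
"leanlean" contains "enla"? No
Is rotation = No


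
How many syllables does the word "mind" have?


Word: "mind"
Syllable breakdown: mind
Counting: 1 part
= 1 syllable


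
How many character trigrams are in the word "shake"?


Word: "shake" (length 5)
Number of 3-grams = length - 3 + 1 = 5 - 3 + 1
= 3


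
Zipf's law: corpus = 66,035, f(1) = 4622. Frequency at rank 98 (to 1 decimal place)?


Zipf's law: f(r) = f(1) / r
f(1) = 4622
f(98) = 4622 / 98
= 47.2 occurrences


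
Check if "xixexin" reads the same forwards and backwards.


Word: "xixexin"
Reversed: "nixexix"
Forward == Backward? xixexin != nixexix
Palindrome = No


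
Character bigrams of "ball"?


Word: "ball" (length 4)
Number of bigrams = 4 - 2 + 1 = 3
  Position 0: "ba"
  Position 1: "al"
  Position 2: "ll"
Bigrams = "ba", "al", "ll"


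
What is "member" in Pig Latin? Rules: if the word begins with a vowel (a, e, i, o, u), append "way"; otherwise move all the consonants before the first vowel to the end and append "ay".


Word: "member"
Starts with consonant(s) → move to end, add 'ay'
Consonant cluster: "m"
Pig Latin = "embermay"


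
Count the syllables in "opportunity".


Word: "opportunity"
Syllable breakdown: op | por | tu | ni | ty
Counting: 5 parts
= 5 syllables


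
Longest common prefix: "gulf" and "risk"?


Word 1: "gulf"
Word 2: "risk"
Comparing from start:
  Pos 0: 'g' != 'r' (stop)
LCP = "" (length 0)


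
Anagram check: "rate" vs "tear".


Word 1: "rate" → sorted: aert
Word 2: "tear" → sorted: aert
Same letters? aert == aert
Anagram = Yes


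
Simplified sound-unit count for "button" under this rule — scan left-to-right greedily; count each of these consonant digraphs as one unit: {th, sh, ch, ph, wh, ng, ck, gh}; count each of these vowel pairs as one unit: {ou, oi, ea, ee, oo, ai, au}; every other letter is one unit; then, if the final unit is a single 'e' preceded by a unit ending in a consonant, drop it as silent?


Word: "button" (6 letters)
Left-to-right scan:
  [1] 'b' (letter)
  [2] 'u' (letter)
  [3] 't' (letter)
  [4] 't' (letter)
  [5] 'o' (letter)
  [6] 'n' (letter)
Units from scan: 6
Sound units = 6 units


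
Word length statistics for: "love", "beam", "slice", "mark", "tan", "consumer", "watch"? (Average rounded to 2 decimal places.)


Lengths: "love"=4, "beam"=4, "slice"=5, "mark"=4, "tan"=3, "consumer"=8, "watch"=5
Sum = 33, Count = 7
Average = 33/7 = 4.71
= avg=4.71, min=3, max=8


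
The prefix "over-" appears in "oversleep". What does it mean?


Prefix: over-
As in: oversleep -> over- + sleep
Meaning = excessive


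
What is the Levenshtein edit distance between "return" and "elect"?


Word 1: "return" (length 6)
Word 2: "elect" (length 5)
One optimal edit sequence (insert/delete/substitute each cost 1):
  1. delete 'r'  (+1)
  2. keep 'e'
  3. substitute 't' -> 'l'  (+1)
  4. substitute 'u' -> 'e'  (+1)
  5. substitute 'r' -> 'c'  (+1)
  6. substitute 'n' -> 't'  (+1)
Total edit operations: 5
Edit distance = 5


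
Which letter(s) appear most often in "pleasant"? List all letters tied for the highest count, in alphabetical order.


Word: "pleasant"
Letter counts:
  'a': 2
  'e': 1
  'l': 1
  'n': 1
  'p': 1
  's': 1
  't': 1
Maximum count = 2
Most frequent = 'a' (2 times each)


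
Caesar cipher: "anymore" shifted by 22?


Word: "anymore"
Shift: 22
Each letter → (letter + shift) mod 26:
  'a' (0) + 22 = 22 → 'w'
  'n' (13) + 22 = 9 → 'j'
  'y' (24) + 22 = 20 → 'u'
  'm' (12) + 22 = 8 → 'i'
  'o' (14) + 22 = 10 → 'k'
  'r' (17) + 22 = 13 → 'n'
  'e' (4) + 22 = 0 → 'a'
Result = "wjuikna"


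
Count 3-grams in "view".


Word: "view" (length 4)
Number of 3-grams = length - 3 + 1 = 4 - 3 + 1
= 2


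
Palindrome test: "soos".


Word: "soos"
Reversed: "soos"
Forward == Backward? soos == soos
Palindrome = Yes


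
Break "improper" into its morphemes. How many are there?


Word: "improper"
Morphemes: im- | proper
Each morpheme carries meaning
= 2 morphemes


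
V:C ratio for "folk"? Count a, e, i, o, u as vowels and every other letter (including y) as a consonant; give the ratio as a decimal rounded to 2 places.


Word: "folk"
Vowels (a,e,i,o,u): 1
Consonants: 3
Ratio = 1/3
= 0.33


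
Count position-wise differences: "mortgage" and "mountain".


Comparing character by character (same length = 8):
  Pos 0: 'm' vs 'm' =
  Pos 1: 'o' vs 'o' =
  Pos 2: 'r' vs 'u' !=
  Pos 3: 't' vs 'n' !=
  Pos 4: 'g' vs 't' !=
  Pos 5: 'a' vs 'a' =
  Pos 6: 'g' vs 'i' !=
  Pos 7: 'e' vs 'n' !=
Hamming distance = 5


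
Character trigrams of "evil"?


Word: "evil" (length 4)
Number of trigrams = 4 - 3 + 1 = 2
  Position 0: "evi"
  Position 1: "vil"
Trigrams = "evi", "vil"


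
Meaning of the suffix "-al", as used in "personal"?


Suffix: -al
Example: personal = person + -al
Meaning = relating to


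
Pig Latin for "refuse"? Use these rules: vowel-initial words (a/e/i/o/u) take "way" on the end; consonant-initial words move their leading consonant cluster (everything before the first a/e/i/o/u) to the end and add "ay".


Word: "refuse"
Starts with consonant(s) → move to end, add 'ay'
Consonant cluster: "r"
Pig Latin = "efuseray"


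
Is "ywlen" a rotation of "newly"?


Word: "newly", Candidate: "ywlen"
Method: check if candidate is substring of word+word
"newlynewly" contains "ywlen"? No
Is rotation = No


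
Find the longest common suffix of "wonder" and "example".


Word 1: "wonder"
Word 2: "example"
Comparing from end:
  Pos -1: 'r' != 'e' (stop)
LCS = "" (length 0)


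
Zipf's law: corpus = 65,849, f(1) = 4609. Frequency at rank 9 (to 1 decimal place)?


Zipf's law: f(r) = f(1) / r
f(1) = 4609
f(9) = 4609 / 9
= 512.1 occurrences


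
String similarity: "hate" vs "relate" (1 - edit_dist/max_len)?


Word 1: "hate" (length 4)
Word 2: "relate" (length 6)
One optimal edit sequence:
  1. insert 'r'  (+1)
  2. insert 'e'  (+1)
  3. substitute 'h' -> 'l'  (+1)
  4. keep 'a'
  5. keep 't'
  6. keep 'e'
Edit distance = 3
Max length = max(4, 6) = 6
Similarity = 1 - 3/6
= 0.5000


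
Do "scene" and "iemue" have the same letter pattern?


Pattern of "scene": [0, 1, 2, 3, 2]
Pattern of "iemue": [0, 1, 2, 3, 1]
Patterns do not match
Same pattern = No


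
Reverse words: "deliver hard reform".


Original: "deliver hard reform"
Words (1..n): deliver | hard | reform
Reversed (n..1): reform | hard | deliver
Result = "reform hard deliver"


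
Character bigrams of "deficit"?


Word: "deficit" (length 7)
Number of bigrams = 7 - 2 + 1 = 6
  Position 0: "de"
  Position 1: "ef"
  Position 2: "fi"
  Position 3: "ic"
  Position 4: "ci"
  Position 5: "it"
Bigrams = "de", "ef", "fi", "ic", "ci", "it"


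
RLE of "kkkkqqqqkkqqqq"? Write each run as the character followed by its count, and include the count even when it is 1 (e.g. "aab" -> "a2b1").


String: "kkkkqqqqkkqqqq"
Scanning for consecutive runs:
  'k' x 4
  'q' x 4
  'k' x 2
  'q' x 4
RLE = "k4q4k2q4"


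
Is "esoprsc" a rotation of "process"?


Word: "process", Candidate: "esoprsc"
Method: check if candidate is substring of word+word
"processprocess" contains "esoprsc"? No
Is rotation = No


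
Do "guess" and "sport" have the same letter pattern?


Pattern of "guess": [0, 1, 2, 3, 3]
Pattern of "sport": [0, 1, 2, 3, 4]
Patterns do not match
Same pattern = No


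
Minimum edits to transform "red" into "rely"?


Word 1: "red" (length 3)
Word 2: "rely" (length 4)
One optimal edit sequence (insert/delete/substitute each cost 1):
  1. keep 'r'
  2. keep 'e'
  3. insert 'l'  (+1)
  4. substitute 'd' -> 'y'  (+1)
Total edit operations: 2
Edit distance = 2


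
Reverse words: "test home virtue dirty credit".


Original: "test home virtue dirty credit"
Words (1..n): test | home | virtue | dirty | credit
Reversed (n..1): credit | dirty | virtue | home | test
Result = "credit dirty virtue home test"


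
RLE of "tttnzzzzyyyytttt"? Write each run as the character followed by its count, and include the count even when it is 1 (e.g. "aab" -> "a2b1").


String: "tttnzzzzyyyytttt"
Scanning for consecutive runs:
  't' x 3
  'n' x 1
  'z' x 4
  'y' x 4
  't' x 4
RLE = "t3n1z4y4t4"


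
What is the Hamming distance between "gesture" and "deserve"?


Comparing character by character (same length = 7):
  Pos 0: 'g' vs 'd' !=
  Pos 1: 'e' vs 'e' =
  Pos 2: 's' vs 's' =
  Pos 3: 't' vs 'e' !=
  Pos 4: 'u' vs 'r' !=
  Pos 5: 'r' vs 'v' !=
  Pos 6: 'e' vs 'e' =
Hamming distance = 4


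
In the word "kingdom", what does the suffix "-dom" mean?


Suffix: -dom
Example: kingdom = king + -dom
Meaning = state / realm


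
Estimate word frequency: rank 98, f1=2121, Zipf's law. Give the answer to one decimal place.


Zipf's law: f(r) = f(1) / r
f(1) = 2121
f(98) = 2121 / 98
= 21.6 occurrences


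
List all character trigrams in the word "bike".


Word: "bike" (length 4)
Number of trigrams = 4 - 3 + 1 = 2
  Position 0: "bik"
  Position 1: "ike"
Trigrams = "bik", "ike"


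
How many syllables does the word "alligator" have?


Word: "alligator"
Syllable breakdown: al · li · ga · tor
Counting: 4 parts
= 4 syllables


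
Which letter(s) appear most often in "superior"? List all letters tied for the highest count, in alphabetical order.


Word: "superior"
Letter counts:
  'e': 1
  'i': 1
  'o': 1
  'p': 1
  'r': 2
  's': 1
  'u': 1
Maximum count = 2
Most frequent = 'r' (2 times each)


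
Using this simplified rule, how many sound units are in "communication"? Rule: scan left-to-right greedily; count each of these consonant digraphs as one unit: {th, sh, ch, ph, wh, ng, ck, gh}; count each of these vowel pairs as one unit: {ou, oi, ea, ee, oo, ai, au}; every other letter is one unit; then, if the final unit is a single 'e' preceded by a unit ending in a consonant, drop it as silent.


Word: "communication" (13 letters)
Left-to-right scan:
  [1] 'c' (letter)
  [2] 'o' (letter)
  [3] 'm' (letter)
  [4] 'm' (letter)
  [5] 'u' (letter)
  [6] 'n' (letter)
  [7] 'i' (letter)
  [8] 'c' (letter)
  [9] 'a' (letter)
  [10] 't' (letter)
  [11] 'i' (letter)
  [12] 'o' (letter)
  [13] 'n' (letter)
Units from scan: 13
Sound units = 13 units


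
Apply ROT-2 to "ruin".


Word: "ruin"
Shift: 2
Each letter → (letter + shift) mod 26:
  'r' (17) + 2 = 19 → 't'
  'u' (20) + 2 = 22 → 'w'
  'i' (8) + 2 = 10 → 'k'
  'n' (13) + 2 = 15 → 'p'
Result = "twkp"


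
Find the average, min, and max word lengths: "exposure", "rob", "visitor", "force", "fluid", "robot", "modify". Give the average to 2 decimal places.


Lengths: "exposure"=8, "rob"=3, "visitor"=7, "force"=5, "fluid"=5, "robot"=5, "modify"=6
Sum = 39, Count = 7
Average = 39/7 = 5.57
= avg=5.57, min=3, max=8


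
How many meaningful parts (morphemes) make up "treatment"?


Word: "treatment"
Morphemes: treat + -ment
Each morpheme carries meaning
= 2 morphemes


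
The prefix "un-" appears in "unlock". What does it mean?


Prefix: un-
Example: unlock (un- + lock)
Meaning = not / reverse


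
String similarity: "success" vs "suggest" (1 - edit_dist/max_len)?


Word 1: "success" (length 7)
Word 2: "suggest" (length 7)
One optimal edit sequence:
  1. keep 's'
  2. keep 'u'
  3. substitute 'c' -> 'g'  (+1)
  4. substitute 'c' -> 'g'  (+1)
  5. keep 'e'
  6. keep 's'
  7. substitute 's' -> 't'  (+1)
Edit distance = 3
Max length = max(7, 7) = 7
Similarity = 1 - 3/7
= 0.5714


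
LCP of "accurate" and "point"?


Word 1: "accurate"
Word 2: "point"
Comparing from start:
  Pos 0: 'a' != 'p' (stop)
LCP = "" (length 0)


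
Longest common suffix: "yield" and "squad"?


Word 1: "yield"
Word 2: "squad"
Comparing from end:
  Pos -1: 'd' == 'd'
  Pos -2: 'l' != 'a' (stop)
LCS = "d" (length 1)


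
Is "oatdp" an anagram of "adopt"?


Word 1: "adopt" → sorted: adopt
Word 2: "oatdp" → sorted: adopt
Same letters? adopt == adopt
Anagram = Yes


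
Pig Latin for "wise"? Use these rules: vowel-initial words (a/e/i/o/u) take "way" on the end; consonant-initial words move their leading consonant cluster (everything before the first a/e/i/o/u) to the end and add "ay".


Word: "wise"
Starts with consonant(s) → move to end, add 'ay'
Consonant cluster: "w"
Pig Latin = "iseway"


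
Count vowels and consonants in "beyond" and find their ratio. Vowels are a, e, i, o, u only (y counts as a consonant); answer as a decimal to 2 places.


Word: "beyond"
Vowels (a,e,i,o,u): 2
Consonants: 4
Ratio = 2/4
= 0.50


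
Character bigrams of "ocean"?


Word: "ocean" (length 5)
Number of bigrams = 5 - 2 + 1 = 4
  Position 0: "oc"
  Position 1: "ce"
  Position 2: "ea"
  Position 3: "an"
Bigrams = "oc", "ce", "ea", "an"


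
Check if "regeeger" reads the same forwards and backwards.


Word: "regeeger"
Reversed: "regeeger"
Forward == Backward? regeeger == regeeger
Palindrome = Yes


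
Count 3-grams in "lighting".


Word: "lighting" (length 8)
Number of 3-grams = length - 3 + 1 = 8 - 3 + 1
= 6


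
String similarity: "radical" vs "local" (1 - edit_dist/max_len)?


Word 1: "radical" (length 7)
Word 2: "local" (length 5)
One optimal edit sequence:
  1. delete 'r'  (+1)
  2. delete 'a'  (+1)
  3. substitute 'd' -> 'l'  (+1)
  4. substitute 'i' -> 'o'  (+1)
  5. keep 'c'
  6. keep 'a'
  7. keep 'l'
Edit distance = 4
Max length = max(7, 5) = 7
Similarity = 1 - 4/7
= 0.4286


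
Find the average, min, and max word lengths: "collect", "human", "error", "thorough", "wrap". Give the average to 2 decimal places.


Lengths: "collect"=7, "human"=5, "error"=5, "thorough"=8, "wrap"=4
Sum = 29, Count = 5
Average = 29/5 = 5.80
= avg=5.80, min=4, max=8


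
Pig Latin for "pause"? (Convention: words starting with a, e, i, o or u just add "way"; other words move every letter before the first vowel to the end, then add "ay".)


Word: "pause"
Starts with consonant(s) → move to end, add 'ay'
Consonant cluster: "p"
Pig Latin = "ausepay"


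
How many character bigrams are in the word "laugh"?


Word: "laugh" (length 5)
Number of 2-grams = length - 2 + 1 = 5 - 2 + 1
= 4


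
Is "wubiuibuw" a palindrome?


Word: "wubiuibuw"
Reversed: "wubiuibuw"
Forward == Backward? wubiuibuw == wubiuibuw
Palindrome = Yes


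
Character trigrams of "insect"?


Word: "insect" (length 6)
Number of trigrams = 6 - 3 + 1 = 4
  Position 0: "ins"
  Position 1: "nse"
  Position 2: "sec"
  Position 3: "ect"
Trigrams = "ins", "nse", "sec", "ect"


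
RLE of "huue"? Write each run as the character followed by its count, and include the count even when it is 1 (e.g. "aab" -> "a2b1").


String: "huue"
Scanning for consecutive runs:
  'h' x 1
  'u' x 2
  'e' x 1
RLE = "h1u2e1"


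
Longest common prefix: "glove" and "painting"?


Word 1: "glove"
Word 2: "painting"
Comparing from start:
  Pos 0: 'g' != 'p' (stop)
LCP = "" (length 0)


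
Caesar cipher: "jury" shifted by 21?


Word: "jury"
Shift: 21
Each letter → (letter + shift) mod 26:
  'j' (9) + 21 = 4 → 'e'
  'u' (20) + 21 = 15 → 'p'
  'r' (17) + 21 = 12 → 'm'
  'y' (24) + 21 = 19 → 't'
Result = "epmt"


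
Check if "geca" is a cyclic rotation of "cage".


Word: "cage", Candidate: "geca"
Method: check if candidate is substring of word+word
"cagecage" contains "geca"? Yes
Is rotation = Yes


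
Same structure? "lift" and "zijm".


Pattern of "lift": [0, 1, 2, 3]
Pattern of "zijm": [0, 1, 2, 3]
Patterns match
Same pattern = Yes


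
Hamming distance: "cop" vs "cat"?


Comparing character by character (same length = 3):
  Pos 0: 'c' vs 'c' =
  Pos 1: 'o' vs 'a' !=
  Pos 2: 'p' vs 't' !=
Hamming distance = 2


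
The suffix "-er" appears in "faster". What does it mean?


Suffix: -er
As in: faster -> fast + -er
Meaning = one who / more


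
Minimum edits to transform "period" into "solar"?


Word 1: "period" (length 6)
Word 2: "solar" (length 5)
One optimal edit sequence (insert/delete/substitute each cost 1):
  1. delete 'p'  (+1)
  2. substitute 'e' -> 's'  (+1)
  3. substitute 'r' -> 'o'  (+1)
  4. substitute 'i' -> 'l'  (+1)
  5. substitute 'o' -> 'a'  (+1)
  6. substitute 'd' -> 'r'  (+1)
Total edit operations: 6
Edit distance = 6


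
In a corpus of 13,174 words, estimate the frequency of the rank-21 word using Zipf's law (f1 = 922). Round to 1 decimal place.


Zipf's law: f(r) = f(1) / r
f(1) = 922
f(21) = 922 / 21
= 43.9 occurrences


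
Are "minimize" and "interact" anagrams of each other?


Word 1: "minimize" → sorted: eiiimmnz
Word 2: "interact" → sorted: aceinrtt
Same letters? eiiimmnz != aceinrtt
Anagram = No


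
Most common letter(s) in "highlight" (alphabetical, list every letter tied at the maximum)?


Word: "highlight"
Letter counts:
  'g': 2
  'h': 3
  'i': 2
  'l': 1
  't': 1
Maximum count = 3
Most frequent = 'h' (3 times each)


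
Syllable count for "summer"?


Word: "summer"
Syllable breakdown: sum · mer
Counting: 2 parts
= 2 syllables


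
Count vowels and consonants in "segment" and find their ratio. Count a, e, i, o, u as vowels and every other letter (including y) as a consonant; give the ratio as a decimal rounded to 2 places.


Word: "segment"
Vowels (a,e,i,o,u): 2
Consonants: 5
Ratio = 2/5
= 0.40


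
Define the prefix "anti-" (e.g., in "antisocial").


Prefix: anti-
As in: antisocial -> anti- + social
Meaning = against


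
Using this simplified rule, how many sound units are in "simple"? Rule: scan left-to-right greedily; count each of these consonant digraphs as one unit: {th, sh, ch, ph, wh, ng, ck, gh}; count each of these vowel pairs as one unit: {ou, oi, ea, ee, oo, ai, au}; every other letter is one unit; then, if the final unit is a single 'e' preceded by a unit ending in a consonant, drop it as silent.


Word: "simple" (6 letters)
Left-to-right scan:
  [1] 's' (letter)
  [2] 'i' (letter)
  [3] 'm' (letter)
  [4] 'p' (letter)
  [5] 'l' (letter)
  [6] 'e' (letter)
Units from scan: 6
Final unit is 'e' after a consonant -> drop as silent (-1)
Sound units = 5 units


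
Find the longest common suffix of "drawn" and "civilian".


Word 1: "drawn"
Word 2: "civilian"
Comparing from end:
  Pos -1: 'n' == 'n'
  Pos -2: 'w' != 'a' (stop)
LCS = "n" (length 1)


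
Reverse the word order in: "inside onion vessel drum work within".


Original: "inside onion vessel drum work within"
Words (1..n): inside | onion | vessel | drum | work | within
Reversed (n..1): within | work | drum | vessel | onion | inside
Result = "within work drum vessel onion inside"


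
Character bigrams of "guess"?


Word: "guess" (length 5)
Number of bigrams = 5 - 2 + 1 = 4
  Position 0: "gu"
  Position 1: "ue"
  Position 2: "es"
  Position 3: "ss"
Bigrams = "gu", "ue", "es", "ss"


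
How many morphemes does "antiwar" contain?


Word: "antiwar"
Morphemes: anti- + war
Each morpheme carries meaning
= 2 morphemes


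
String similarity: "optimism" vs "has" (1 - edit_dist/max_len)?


Word 1: "optimism" (length 8)
Word 2: "has" (length 3)
One optimal edit sequence:
  1. delete 'o'  (+1)
  2. delete 'p'  (+1)
  3. delete 't'  (+1)
  4. delete 'i'  (+1)
  5. substitute 'm' -> 'h'  (+1)
  6. substitute 'i' -> 'a'  (+1)
  7. keep 's'
  8. delete 'm'  (+1)
Edit distance = 7
Max length = max(8, 3) = 8
Similarity = 1 - 7/8
= 0.1250


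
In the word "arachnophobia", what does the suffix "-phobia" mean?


Suffix: -phobia
Example: arachnophobia (arachno- + -phobia)
Meaning = fear of


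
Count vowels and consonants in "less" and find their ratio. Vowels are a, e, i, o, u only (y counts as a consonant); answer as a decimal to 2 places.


Word: "less"
Vowels (a,e,i,o,u): 1
Consonants: 3
Ratio = 1/3
= 0.33


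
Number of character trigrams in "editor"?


Word: "editor" (length 6)
Number of 3-grams = length - 3 + 1 = 6 - 3 + 1
= 4


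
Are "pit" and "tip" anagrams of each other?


Word 1: "pit" → sorted: ipt
Word 2: "tip" → sorted: ipt
Same letters? ipt == ipt
Anagram = Yes


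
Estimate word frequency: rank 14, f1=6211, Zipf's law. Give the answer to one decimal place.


Zipf's law: f(r) = f(1) / r
f(1) = 6211
f(14) = 6211 / 14
= 443.6 occurrences


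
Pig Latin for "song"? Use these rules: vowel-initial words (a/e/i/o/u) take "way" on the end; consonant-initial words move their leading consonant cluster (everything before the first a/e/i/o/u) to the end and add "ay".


Word: "song"
Starts with consonant(s) → move to end, add 'ay'
Consonant cluster: "s"
Pig Latin = "ongsay"


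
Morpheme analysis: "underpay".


Word: "underpay"
Morphemes: under- | pay
Each morpheme carries meaning
= 2 morphemes


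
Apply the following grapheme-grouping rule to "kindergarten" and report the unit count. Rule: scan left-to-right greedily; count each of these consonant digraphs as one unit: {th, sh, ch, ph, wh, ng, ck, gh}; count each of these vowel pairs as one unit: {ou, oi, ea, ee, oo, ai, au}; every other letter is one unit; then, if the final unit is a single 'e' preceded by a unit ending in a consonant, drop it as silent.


Word: "kindergarten" (12 letters)
Left-to-right scan:
  1. 'k' (letter)
  2. 'i' (letter)
  3. 'n' (letter)
  4. 'd' (letter)
  5. 'e' (letter)
  6. 'r' (letter)
  7. 'g' (letter)
  8. 'a' (letter)
  9. 'r' (letter)
  10. 't' (letter)
  11. 'e' (letter)
  12. 'n' (letter)
Units from scan: 12
Sound units = 12 units


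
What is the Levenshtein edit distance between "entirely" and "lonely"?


Word 1: "entirely" (length 8)
Word 2: "lonely" (length 6)
One optimal edit sequence (insert/delete/substitute each cost 1):
  1. delete 'e'  (+1)
  2. delete 'n'  (+1)
  3. substitute 't' -> 'l'  (+1)
  4. substitute 'i' -> 'o'  (+1)
  5. substitute 'r' -> 'n'  (+1)
  6. keep 'e'
  7. keep 'l'
  8. keep 'y'
Total edit operations: 5
Edit distance = 5


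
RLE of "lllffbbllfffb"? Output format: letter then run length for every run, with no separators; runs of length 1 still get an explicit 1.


String: "lllffbbllfffb"
Scanning for consecutive runs:
  'l' x 3
  'f' x 2
  'b' x 2
  'l' x 2
  'f' x 3
  'b' x 1
RLE = "l3f2b2l2f3b1"


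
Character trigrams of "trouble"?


Word: "trouble" (length 7)
Number of trigrams = 7 - 3 + 1 = 5
  Position 0: "tro"
  Position 1: "rou"
  Position 2: "oub"
  Position 3: "ubl"
  Position 4: "ble"
Trigrams = "tro", "rou", "oub", "ubl", "ble"


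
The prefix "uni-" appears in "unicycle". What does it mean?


Prefix: uni-
Example: unicycle (uni- + cycle)
Meaning = one


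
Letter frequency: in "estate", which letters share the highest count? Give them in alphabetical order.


Word: "estate"
Letter counts:
  'a': 1
  'e': 2
  's': 1
  't': 2
Maximum count = 2
Most frequent = 'e', 't' (2 times each)


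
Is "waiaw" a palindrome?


Word: "waiaw"
Reversed: "waiaw"
Forward == Backward? waiaw == waiaw
Palindrome = Yes


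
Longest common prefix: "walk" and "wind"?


Word 1: "walk"
Word 2: "wind"
Comparing from start:
  Pos 0: 'w' == 'w'
  Pos 1: 'a' != 'i' (stop)
LCP = "w" (length 1)


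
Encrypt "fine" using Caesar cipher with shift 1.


Word: "fine"
Shift: 1
Each letter → (letter + shift) mod 26:
  'f' (5) + 1 = 6 → 'g'
  'i' (8) + 1 = 9 → 'j'
  'n' (13) + 1 = 14 → 'o'
  'e' (4) + 1 = 5 → 'f'
Result = "gjof"


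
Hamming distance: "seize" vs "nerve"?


Comparing character by character (same length = 5):
  Pos 0: 's' vs 'n' !=
  Pos 1: 'e' vs 'e' =
  Pos 2: 'i' vs 'r' !=
  Pos 3: 'z' vs 'v' !=
  Pos 4: 'e' vs 'e' =
Hamming distance = 3


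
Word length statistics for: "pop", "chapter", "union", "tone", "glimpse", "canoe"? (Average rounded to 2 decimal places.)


Lengths: "pop"=3, "chapter"=7, "union"=5, "tone"=4, "glimpse"=7, "canoe"=5
Sum = 31, Count = 6
Average = 31/6 = 5.17
= avg=5.17, min=3, max=7


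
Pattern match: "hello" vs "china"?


Pattern of "hello": [0, 1, 2, 2, 3]
Pattern of "china": [0, 1, 2, 3, 4]
Patterns do not match
Same pattern = No


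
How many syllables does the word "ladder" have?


Word: "ladder"
Syllable breakdown: lad · der
Counting: 2 parts
= 2 syllables


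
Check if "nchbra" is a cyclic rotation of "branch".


Word: "branch", Candidate: "nchbra"
Method: check if candidate is substring of word+word
"branchbranch" contains "nchbra"? Yes
Is rotation = Yes


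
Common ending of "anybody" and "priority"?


Word 1: "anybody"
Word 2: "priority"
Comparing from end:
  Pos -1: 'y' == 'y'
  Pos -2: 'd' != 't' (stop)
LCS = "y" (length 1)


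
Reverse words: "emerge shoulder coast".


Original: "emerge shoulder coast"
Words (1..n): emerge | shoulder | coast
Reversed (n..1): coast | shoulder | emerge
Result = "coast shoulder emerge"


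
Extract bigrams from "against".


Word: "against" (length 7)
Number of bigrams = 7 - 2 + 1 = 6
  Position 0: "ag"
  Position 1: "ga"
  Position 2: "ai"
  Position 3: "in"
  Position 4: "ns"
  Position 5: "st"
Bigrams = "ag", "ga", "ai", "in", "ns", "st"


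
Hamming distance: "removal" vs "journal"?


Comparing character by character (same length = 7):
  Pos 0: 'r' vs 'j' !=
  Pos 1: 'e' vs 'o' !=
  Pos 2: 'm' vs 'u' !=
  Pos 3: 'o' vs 'r' !=
  Pos 4: 'v' vs 'n' !=
  Pos 5: 'a' vs 'a' =
  Pos 6: 'l' vs 'l' =
Hamming distance = 5


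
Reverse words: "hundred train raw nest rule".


Original: "hundred train raw nest rule"
Words (1..n): hundred | train | raw | nest | rule
Reversed (n..1): rule | nest | raw | train | hundred
Result = "rule nest raw train hundred"


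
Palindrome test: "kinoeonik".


Word: "kinoeonik"
Reversed: "kinoeonik"
Forward == Backward? kinoeonik == kinoeonik
Palindrome = Yes


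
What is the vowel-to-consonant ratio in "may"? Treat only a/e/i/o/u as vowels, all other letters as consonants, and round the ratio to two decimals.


Word: "may"
Vowels (a,e,i,o,u): 1
Consonants: 2
Ratio = 1/2
= 0.50


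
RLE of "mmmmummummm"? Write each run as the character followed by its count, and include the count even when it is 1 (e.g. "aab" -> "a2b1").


String: "mmmmummummm"
Scanning for consecutive runs:
  'm' x 4
  'u' x 1
  'm' x 2
  'u' x 1
  'm' x 3
RLE = "m4u1m2u1m3"


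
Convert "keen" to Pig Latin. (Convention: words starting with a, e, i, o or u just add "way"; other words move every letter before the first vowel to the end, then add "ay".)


Word: "keen"
Starts with consonant(s) → move to end, add 'ay'
Consonant cluster: "k"
Pig Latin = "eenkay"


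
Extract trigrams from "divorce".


Word: "divorce" (length 7)
Number of trigrams = 7 - 3 + 1 = 5
  Position 0: "div"
  Position 1: "ivo"
  Position 2: "vor"
  Position 3: "orc"
  Position 4: "rce"
Trigrams = "div", "ivo", "vor", "orc", "rce"


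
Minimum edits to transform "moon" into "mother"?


Word 1: "moon" (length 4)
Word 2: "mother" (length 6)
One optimal edit sequence (insert/delete/substitute each cost 1):
  1. keep 'm'
  2. keep 'o'
  3. insert 't'  (+1)
  4. insert 'h'  (+1)
  5. substitute 'o' -> 'e'  (+1)
  6. substitute 'n' -> 'r'  (+1)
Total edit operations: 4
Edit distance = 4


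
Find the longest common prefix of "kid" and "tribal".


Word 1: "kid"
Word 2: "tribal"
Comparing from start:
  Pos 0: 'k' != 't' (stop)
LCP = "" (length 0)


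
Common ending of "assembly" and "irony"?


Word 1: "assembly"
Word 2: "irony"
Comparing from end:
  Pos -1: 'y' == 'y'
  Pos -2: 'l' != 'n' (stop)
LCS = "y" (length 1)


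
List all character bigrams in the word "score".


Word: "score" (length 5)
Number of bigrams = 5 - 2 + 1 = 4
  Position 0: "sc"
  Position 1: "co"
  Position 2: "or"
  Position 3: "re"
Bigrams = "sc", "co", "or", "re"


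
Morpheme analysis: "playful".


Word: "playful"
Morphemes: play / -ful
Each morpheme carries meaning
= 2 morphemes


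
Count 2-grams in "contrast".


Word: "contrast" (length 8)
Number of 2-grams = length - 2 + 1 = 8 - 2 + 1
= 7


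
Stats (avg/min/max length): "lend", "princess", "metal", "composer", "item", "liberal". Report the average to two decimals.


Lengths: "lend"=4, "princess"=8, "metal"=5, "composer"=8, "item"=4, "liberal"=7
Sum = 36, Count = 6
Average = 36/6 = 6.00
= avg=6.00, min=4, max=8


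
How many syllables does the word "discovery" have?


Word: "discovery"
Syllable breakdown: dis-cov-er-y
Counting: 4 parts
= 4 syllables


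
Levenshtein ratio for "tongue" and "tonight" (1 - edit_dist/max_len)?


Word 1: "tongue" (length 6)
Word 2: "tonight" (length 7)
One optimal edit sequence:
  1. keep 't'
  2. keep 'o'
  3. keep 'n'
  4. insert 'i'  (+1)
  5. keep 'g'
  6. substitute 'u' -> 'h'  (+1)
  7. substitute 'e' -> 't'  (+1)
Edit distance = 3
Max length = max(6, 7) = 7
Similarity = 1 - 3/7
= 0.5714


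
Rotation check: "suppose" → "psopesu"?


Word: "suppose", Candidate: "psopesu"
Method: check if candidate is substring of word+word
"supposesuppose" contains "psopesu"? No
Is rotation = No


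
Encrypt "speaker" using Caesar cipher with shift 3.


Word: "speaker"
Shift: 3
Each letter → (letter + shift) mod 26:
  's' (18) + 3 = 21 → 'v'
  'p' (15) + 3 = 18 → 's'
  'e' (4) + 3 = 7 → 'h'
  'a' (0) + 3 = 3 → 'd'
  'k' (10) + 3 = 13 → 'n'
  'e' (4) + 3 = 7 → 'h'
  'r' (17) + 3 = 20 → 'u'
Result = "vshdnhu"


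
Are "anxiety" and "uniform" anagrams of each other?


Word 1: "anxiety" → sorted: aeintxy
Word 2: "uniform" → sorted: fimnoru
Same letters? aeintxy != fimnoru
Anagram = No


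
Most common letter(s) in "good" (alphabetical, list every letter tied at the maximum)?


Word: "good"
Letter counts:
  'd': 1
  'g': 1
  'o': 2
Maximum count = 2
Most frequent = 'o' (2 times each)


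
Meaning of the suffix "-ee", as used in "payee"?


Suffix: -ee
As in: payee -> pay + -ee
Meaning = one who receives


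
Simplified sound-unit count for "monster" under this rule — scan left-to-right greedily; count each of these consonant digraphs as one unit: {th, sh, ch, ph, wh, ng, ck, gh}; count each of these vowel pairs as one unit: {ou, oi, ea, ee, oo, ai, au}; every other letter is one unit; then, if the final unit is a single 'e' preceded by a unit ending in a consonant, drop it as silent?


Word: "monster" (7 letters)
Left-to-right scan:
  [1] 'm' (letter)
  [2] 'o' (letter)
  [3] 'n' (letter)
  [4] 's' (letter)
  [5] 't' (letter)
  [6] 'e' (letter)
  [7] 'r' (letter)
Units from scan: 7
Sound units = 7 units


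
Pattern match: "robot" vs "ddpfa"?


Pattern of "robot": [0, 1, 2, 1, 3]
Pattern of "ddpfa": [0, 0, 1, 2, 3]
Patterns do not match
Same pattern = No


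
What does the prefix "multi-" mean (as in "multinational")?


Prefix: multi-
Example: multinational (multi- + national)
Meaning = many


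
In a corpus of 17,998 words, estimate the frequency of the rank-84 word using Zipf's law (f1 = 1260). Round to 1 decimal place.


Zipf's law: f(r) = f(1) / r
f(1) = 1260
f(84) = 1260 / 84
= 15.0 occurrences


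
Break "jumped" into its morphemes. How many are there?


Word: "jumped"
Morphemes: jump / -ed
Each morpheme carries meaning
= 2 morphemes


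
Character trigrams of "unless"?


Word: "unless" (length 6)
Number of trigrams = 6 - 3 + 1 = 4
  Position 0: "unl"
  Position 1: "nle"
  Position 2: "les"
  Position 3: "ess"
Trigrams = "unl", "nle", "les", "ess"


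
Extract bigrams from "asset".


Word: "asset" (length 5)
Number of bigrams = 5 - 2 + 1 = 4
  Position 0: "as"
  Position 1: "ss"
  Position 2: "se"
  Position 3: "et"
Bigrams = "as", "ss", "se", "et"


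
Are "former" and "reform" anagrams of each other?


Word 1: "former" → sorted: efmorr
Word 2: "reform" → sorted: efmorr
Same letters? efmorr == efmorr
Anagram = Yes


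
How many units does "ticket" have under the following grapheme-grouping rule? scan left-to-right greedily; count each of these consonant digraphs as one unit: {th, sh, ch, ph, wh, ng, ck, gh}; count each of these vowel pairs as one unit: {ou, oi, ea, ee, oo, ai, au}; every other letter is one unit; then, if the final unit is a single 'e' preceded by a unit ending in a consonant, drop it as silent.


Word: "ticket" (6 letters)
Left-to-right scan:
  [1] 't' (letter)
  [2] 'i' (letter)
  [3] 'ck' (digraph)
  [4] 'e' (letter)
  [5] 't' (letter)
Units from scan: 5
Sound units = 5 units


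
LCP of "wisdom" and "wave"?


Word 1: "wisdom"
Word 2: "wave"
Comparing from start:
  Pos 0: 'w' == 'w'
  Pos 1: 'i' != 'a' (stop)
LCP = "w" (length 1)
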